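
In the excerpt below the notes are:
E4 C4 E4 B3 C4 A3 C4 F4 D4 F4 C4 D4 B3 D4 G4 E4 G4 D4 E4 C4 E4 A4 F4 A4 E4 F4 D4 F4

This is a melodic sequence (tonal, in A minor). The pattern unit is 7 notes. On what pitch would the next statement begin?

B4

Unit = 7 notes; the statements start on E4, F4, G4, A4, moving up a 2nd each time.
The next head, up a 2nd from A4, is B4.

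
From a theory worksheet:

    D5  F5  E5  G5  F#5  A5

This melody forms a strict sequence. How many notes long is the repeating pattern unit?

There are 6 notes; a 2-note unit gives 3 cells:
D5 F5 | E5 G5 | F#5 A5
Every group is a transposition up a 2nd of the one before; no shorter unit works.

2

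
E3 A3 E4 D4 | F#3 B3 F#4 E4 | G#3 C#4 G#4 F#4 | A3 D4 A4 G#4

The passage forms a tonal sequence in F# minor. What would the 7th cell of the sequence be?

With a 4-note motive the entries are E3, F#3, G#3, A3, each up a 2nd from the previous.
Extending up a 2nd: B3 → C#4 → D4.
Statement 7 starts on D4 and keeps the same diatonic contour: D4 G#4 D5 C#5.

D4 G#4 D5 C#5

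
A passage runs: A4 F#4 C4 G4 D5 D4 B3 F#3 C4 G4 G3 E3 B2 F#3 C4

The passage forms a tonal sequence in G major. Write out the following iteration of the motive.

C3 A2 E2 B2 F#3

With a 5-note motive the entries are A4, D4, G3, each down a 5th from the previous.
Statement 4 starts on C3 and keeps the same diatonic contour: C3 A2 E2 B2 F#3.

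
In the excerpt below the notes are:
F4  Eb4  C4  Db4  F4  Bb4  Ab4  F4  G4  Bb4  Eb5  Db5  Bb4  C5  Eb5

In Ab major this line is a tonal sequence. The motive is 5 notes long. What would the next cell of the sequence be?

Ab5 G5 Eb5 F5 Ab5

Taking 5-note groups, the heads are F4, Bb4, Eb5: the pattern moves up a 4th.
From Ab5 the diatonic shape gives Ab5 G5 Eb5 F5 Ab5.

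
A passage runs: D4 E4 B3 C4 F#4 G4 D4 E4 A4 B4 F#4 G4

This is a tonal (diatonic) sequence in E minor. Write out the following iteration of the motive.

Unit = 4 notes; the statements start on D4, F#4, A4, moving up a 3rd each time.
From C5 the diatonic shape gives C5 D5 A4 B4.

C5 D5 A4 B4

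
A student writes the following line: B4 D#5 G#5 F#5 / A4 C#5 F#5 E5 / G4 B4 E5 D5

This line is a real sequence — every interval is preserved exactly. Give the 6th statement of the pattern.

The 4-note cells begin on B4, A4, G4 — each down a 2nd from the last.
Carrying on: F4 → Eb4 → Db4.
From Db4 the exact shape gives Db4 F4 Bb4 Ab4.

Db4 F4 Bb4 Ab4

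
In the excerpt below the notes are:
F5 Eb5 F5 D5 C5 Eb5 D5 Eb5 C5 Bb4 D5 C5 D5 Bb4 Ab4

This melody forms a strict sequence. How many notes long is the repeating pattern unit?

5

15 notes total. Splitting into 3 groups of 5:
F5 Eb5 F5 D5 C5 | Eb5 D5 Eb5 C5 Bb4 | D5 C5 D5 Bb4 Ab4
That's a consistent down a 2nd shift per cell, and no other grouping gives one.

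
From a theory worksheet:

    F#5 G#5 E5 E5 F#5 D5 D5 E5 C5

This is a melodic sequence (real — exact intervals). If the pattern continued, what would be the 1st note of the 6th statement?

Ab4

The unit is 3 notes. Position-1 pitches of the 3 shown cells: F#5, E5, D5.
Carrying that down a 2nd forward: C5 → Bb4 → Ab4.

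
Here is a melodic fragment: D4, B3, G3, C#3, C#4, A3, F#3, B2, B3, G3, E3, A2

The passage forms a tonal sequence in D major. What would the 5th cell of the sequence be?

With a 4-note motive the entries are D4, C#4, B3, each down a 2nd from the previous.
Extending down a 2nd: A3 → G3.
From G3 the diatonic shape gives G3 E3 C#3 F#2.

G3 E3 C#3 F#2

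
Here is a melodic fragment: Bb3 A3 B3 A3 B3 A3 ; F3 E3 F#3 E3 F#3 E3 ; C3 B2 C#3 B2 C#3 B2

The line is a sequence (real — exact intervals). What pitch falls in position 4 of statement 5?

With 6-note cells, note 4 of each statement runs A3, E3, B2.
Each moves down a 4th. Continuing: F#2 → C#2.

C#2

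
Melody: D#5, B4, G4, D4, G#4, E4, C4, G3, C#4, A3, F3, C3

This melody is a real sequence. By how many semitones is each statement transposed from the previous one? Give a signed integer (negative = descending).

-7

Unit = 4 notes; the statements start on D#5, G#4, C#4, moving down a 5th each time.
Counting half-steps from D#5 to G#4: -7.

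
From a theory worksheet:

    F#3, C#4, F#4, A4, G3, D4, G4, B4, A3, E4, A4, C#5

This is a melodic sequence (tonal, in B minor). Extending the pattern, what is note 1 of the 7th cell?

E4

The unit is 4 notes. Position-1 pitches of the 3 shown cells: F#3, G3, A3.
Each moves up a 2nd. Continuing: B3 → C#4 → D4 → E4.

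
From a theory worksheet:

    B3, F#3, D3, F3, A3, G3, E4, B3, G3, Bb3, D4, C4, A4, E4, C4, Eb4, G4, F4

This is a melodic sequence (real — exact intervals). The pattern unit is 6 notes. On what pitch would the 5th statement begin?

G5

With a 6-note motive the entries are B3, E4, A4, each up a 4th from the previous.
Extending the heads up a 4th: D5 → G5.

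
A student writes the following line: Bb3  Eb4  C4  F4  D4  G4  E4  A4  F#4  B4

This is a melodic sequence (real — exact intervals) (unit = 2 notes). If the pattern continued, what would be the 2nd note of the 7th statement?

D#5

Grouping in 2s, the 2nd note of each cell is Eb4, F4, G4, A4, B4.
Extending up a 2nd: C#5 → D#5.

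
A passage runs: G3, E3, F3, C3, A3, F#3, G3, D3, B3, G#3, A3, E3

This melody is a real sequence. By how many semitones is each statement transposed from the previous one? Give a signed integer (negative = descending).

2

With a 4-note motive the entries are G3, A3, B3, each up a 2nd from the previous.
Counting half-steps from G3 to A3: 2.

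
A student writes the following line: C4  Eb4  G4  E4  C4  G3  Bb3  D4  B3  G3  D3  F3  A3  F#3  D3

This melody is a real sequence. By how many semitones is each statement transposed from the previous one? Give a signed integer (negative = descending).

-5

Unit = 5 notes; the statements start on C4, G3, D3, moving down a 4th each time.
C4 to G3 spans -5 semitones.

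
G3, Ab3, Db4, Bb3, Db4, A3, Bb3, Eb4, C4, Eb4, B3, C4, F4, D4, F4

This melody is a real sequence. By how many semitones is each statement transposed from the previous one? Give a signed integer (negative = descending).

2

Unit = 5 notes; the statements start on G3, A3, B3, moving up a 2nd each time.
G3 to A3 spans +2 semitones.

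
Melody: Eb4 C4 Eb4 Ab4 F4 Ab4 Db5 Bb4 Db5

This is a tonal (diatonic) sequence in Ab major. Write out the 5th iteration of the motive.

Taking 3-note groups, the heads are Eb4, Ab4, Db5: the pattern moves up a 4th.
Carrying on: G5 → C6.
Statement 5 starts on C6 and keeps the same diatonic contour: C6 Ab5 C6.

C6 Ab5 C6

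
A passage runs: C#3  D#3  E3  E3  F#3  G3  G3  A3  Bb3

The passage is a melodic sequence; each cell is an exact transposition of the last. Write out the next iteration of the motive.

Taking 3-note groups, the heads are C#3, E3, G3: the pattern moves up a 3rd.
From Bb3 the exact shape gives Bb3 C4 Db4.

Bb3 C4 Db4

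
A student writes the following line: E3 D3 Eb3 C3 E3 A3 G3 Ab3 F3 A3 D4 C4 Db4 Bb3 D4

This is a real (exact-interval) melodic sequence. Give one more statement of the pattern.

G4 F4 Gb4 Eb4 G4

Taking 5-note groups, the heads are E3, A3, D4: the pattern moves up a 4th.
So cell 4 is G4 F4 Gb4 Eb4 G4.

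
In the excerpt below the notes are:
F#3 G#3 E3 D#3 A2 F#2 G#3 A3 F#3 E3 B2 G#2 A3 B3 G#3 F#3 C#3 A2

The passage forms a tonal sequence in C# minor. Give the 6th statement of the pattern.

D#4 E4 C#4 B3 F#3 D#3

Unit = 6 notes; the statements start on F#3, G#3, A3, moving up a 2nd each time.
Extending up a 2nd: B3 → C#4 → D#4.
Statement 6 starts on D#4 and keeps the same diatonic contour: D#4 E4 C#4 B3 F#3 D#3.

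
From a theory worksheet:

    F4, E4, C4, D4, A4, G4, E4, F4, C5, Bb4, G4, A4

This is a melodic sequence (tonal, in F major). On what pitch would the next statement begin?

E5

The 4-note cells begin on F4, A4, C5 — each up a 3rd from the last.
The next head, up a 3rd from C5, is E5.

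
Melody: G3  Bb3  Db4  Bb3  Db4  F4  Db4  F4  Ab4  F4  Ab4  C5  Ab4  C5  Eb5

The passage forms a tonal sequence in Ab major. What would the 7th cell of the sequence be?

Eb5 G5 Bb5

With a 3-note motive the entries are G3, Bb3, Db4, F4, Ab4, each up a 3rd from the previous.
Continuing the starts: C5 → Eb5.
So cell 7 is Eb5 G5 Bb5.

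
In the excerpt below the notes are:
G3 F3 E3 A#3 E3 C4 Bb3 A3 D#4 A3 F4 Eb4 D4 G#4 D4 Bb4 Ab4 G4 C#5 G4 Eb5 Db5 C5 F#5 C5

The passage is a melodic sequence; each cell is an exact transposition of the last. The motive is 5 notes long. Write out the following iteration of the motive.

Ab5 Gb5 F5 B5 F5

Taking 5-note groups, the heads are G3, C4, F4, Bb4, Eb5: the pattern moves up a 4th.
Statement 6 starts on Ab5 and keeps the same exact contour: Ab5 Gb5 F5 B5 F5.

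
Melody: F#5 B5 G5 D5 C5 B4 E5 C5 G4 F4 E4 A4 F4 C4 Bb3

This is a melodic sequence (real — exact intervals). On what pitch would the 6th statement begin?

Unit = 5 notes; the statements start on F#5, B4, E4, moving down a 5th each time.
Extending the heads down a 5th: A3 → D3 → G2.

G2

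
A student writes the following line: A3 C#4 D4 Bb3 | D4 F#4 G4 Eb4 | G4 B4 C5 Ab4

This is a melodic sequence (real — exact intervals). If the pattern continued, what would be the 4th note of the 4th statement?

The unit is 4 notes. Position-4 pitches of the 3 shown cells: Bb3, Eb4, Ab4.
From Ab4, up a 4th gives Db5.

Db5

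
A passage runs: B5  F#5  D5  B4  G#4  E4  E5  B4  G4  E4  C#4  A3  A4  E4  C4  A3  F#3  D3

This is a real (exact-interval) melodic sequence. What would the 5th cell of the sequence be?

With a 6-note motive the entries are B5, E5, A4, each down a 5th from the previous.
Extending down a 5th: D4 → G3.
From G3 the exact shape gives G3 D3 Bb2 G2 E2 C2.

G3 D3 Bb2 G2 E2 C2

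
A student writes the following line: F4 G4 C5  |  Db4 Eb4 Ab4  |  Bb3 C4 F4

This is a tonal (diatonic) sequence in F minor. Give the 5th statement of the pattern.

Eb3 F3 Bb3

The 3-note cells begin on F4, Db4, Bb3 — each down a 3rd from the last.
Continuing the starts: G3 → Eb3.
Statement 5 starts on Eb3 and keeps the same diatonic contour: Eb3 F3 Bb3.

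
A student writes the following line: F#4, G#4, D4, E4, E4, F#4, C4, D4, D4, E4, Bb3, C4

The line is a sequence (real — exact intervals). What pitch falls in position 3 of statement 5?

With 4-note cells, note 3 of each statement runs D4, C4, Bb3.
Each moves down a 2nd. Continuing: Ab3 → Gb3.

Gb3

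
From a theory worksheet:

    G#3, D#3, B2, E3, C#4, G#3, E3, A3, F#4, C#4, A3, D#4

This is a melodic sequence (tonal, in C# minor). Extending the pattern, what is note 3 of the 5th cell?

Grouping in 4s, the 3rd note of each cell is B2, E3, A3.
Extending up a 4th: D#4 → G#4.

G#4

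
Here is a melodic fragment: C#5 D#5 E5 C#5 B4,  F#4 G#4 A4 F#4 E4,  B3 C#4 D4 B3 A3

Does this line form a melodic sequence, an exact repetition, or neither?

sequence

Each 5-note cell is the previous one transposed down a 5th.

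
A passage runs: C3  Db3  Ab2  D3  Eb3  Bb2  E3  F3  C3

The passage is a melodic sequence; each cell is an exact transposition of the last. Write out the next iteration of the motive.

F#3 G3 D3

With a 3-note motive the entries are C3, D3, E3, each up a 2nd from the previous.
Statement 4 starts on F#3 and keeps the same exact contour: F#3 G3 D3.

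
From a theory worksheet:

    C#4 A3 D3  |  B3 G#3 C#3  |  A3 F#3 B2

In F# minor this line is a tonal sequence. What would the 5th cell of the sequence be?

Unit = 3 notes; the statements start on C#4, B3, A3, moving down a 2nd each time.
Carrying on: G#3 → F#3.
From F#3 the diatonic shape gives F#3 D3 G#2.

F#3 D3 G#2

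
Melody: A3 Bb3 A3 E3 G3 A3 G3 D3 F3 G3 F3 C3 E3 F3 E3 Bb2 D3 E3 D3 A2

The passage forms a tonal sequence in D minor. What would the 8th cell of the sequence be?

Unit = 4 notes; the statements start on A3, G3, F3, E3, D3, moving down a 2nd each time.
Continuing the starts: C3 → Bb2 → A2.
So cell 8 is A2 Bb2 A2 E2.

A2 Bb2 A2 E2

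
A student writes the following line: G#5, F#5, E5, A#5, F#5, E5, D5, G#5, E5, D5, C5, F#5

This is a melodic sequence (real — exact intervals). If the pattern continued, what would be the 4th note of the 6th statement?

C5

With 4-note cells, note 4 of each statement runs A#5, G#5, F#5.
Each moves down a 2nd. Continuing: E5 → D5 → C5.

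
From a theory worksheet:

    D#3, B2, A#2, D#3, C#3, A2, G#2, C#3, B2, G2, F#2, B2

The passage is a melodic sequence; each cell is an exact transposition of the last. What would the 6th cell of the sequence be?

Unit = 4 notes; the statements start on D#3, C#3, B2, moving down a 2nd each time.
Carrying on: A2 → G2 → F2.
So cell 6 is F2 Db2 C2 F2.

F2 Db2 C2 F2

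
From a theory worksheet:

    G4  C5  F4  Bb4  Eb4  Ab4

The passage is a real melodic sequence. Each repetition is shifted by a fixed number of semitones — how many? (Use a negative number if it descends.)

-2

The 2-note cells begin on G4, F4, Eb4 — each down a 2nd from the last.
Counting half-steps from G4 to F4: -2.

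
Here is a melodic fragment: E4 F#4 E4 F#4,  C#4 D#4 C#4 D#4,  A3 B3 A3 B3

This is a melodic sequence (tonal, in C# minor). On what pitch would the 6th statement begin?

B2

Unit = 4 notes; the statements start on E4, C#4, A3, moving down a 3rd each time.
Continuing: F#3 → D#3 → B2. Statement 6 starts on B2.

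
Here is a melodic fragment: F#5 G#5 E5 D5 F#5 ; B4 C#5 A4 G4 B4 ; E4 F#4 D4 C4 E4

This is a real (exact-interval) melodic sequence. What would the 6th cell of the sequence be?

The 5-note cells begin on F#5, B4, E4 — each down a 5th from the last.
Extending down a 5th: A3 → D3 → G2.
So cell 6 is G2 A2 F2 Eb2 G2.

G2 A2 F2 Eb2 G2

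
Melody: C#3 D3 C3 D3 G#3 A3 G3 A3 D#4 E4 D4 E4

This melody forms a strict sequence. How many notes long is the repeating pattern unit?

4

There are 12 notes; a 4-note unit gives 3 cells:
C#3 D3 C3 D3 | G#3 A3 G3 A3 | D#4 E4 D4 E4
That's a consistent up a 5th shift per cell, and no other grouping gives one.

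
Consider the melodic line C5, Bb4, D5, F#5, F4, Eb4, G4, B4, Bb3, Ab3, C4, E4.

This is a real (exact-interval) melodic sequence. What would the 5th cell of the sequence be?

Ab2 Gb2 Bb2 D3

With a 4-note motive the entries are C5, F4, Bb3, each down a 5th from the previous.
Continuing the starts: Eb3 → Ab2.
Statement 5 starts on Ab2 and keeps the same exact contour: Ab2 Gb2 Bb2 D3.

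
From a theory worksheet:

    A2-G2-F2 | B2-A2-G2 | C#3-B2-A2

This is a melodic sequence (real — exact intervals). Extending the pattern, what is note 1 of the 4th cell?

D#3

With 3-note cells, note 1 of each statement runs A2, B2, C#3.
Each moves up a 2nd; the next is D#3.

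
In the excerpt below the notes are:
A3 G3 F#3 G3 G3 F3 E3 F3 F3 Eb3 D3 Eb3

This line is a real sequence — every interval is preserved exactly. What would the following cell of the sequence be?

Eb3 Db3 C3 Db3

The 4-note cells begin on A3, G3, F3 — each down a 2nd from the last.
So cell 4 is Eb3 Db3 C3 Db3.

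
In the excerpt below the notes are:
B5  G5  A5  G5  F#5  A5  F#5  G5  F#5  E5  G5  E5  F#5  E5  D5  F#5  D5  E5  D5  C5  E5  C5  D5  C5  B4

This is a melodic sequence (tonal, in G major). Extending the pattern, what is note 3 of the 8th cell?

The unit is 5 notes. Position-3 pitches of the 5 shown cells: A5, G5, F#5, E5, D5.
Extending down a 2nd: C5 → B4 → A4.

A4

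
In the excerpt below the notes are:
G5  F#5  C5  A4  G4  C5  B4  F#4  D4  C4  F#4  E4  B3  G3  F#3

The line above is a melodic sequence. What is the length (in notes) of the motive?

15 notes total. Splitting into 3 groups of 5:
G5 F#5 C5 A4 G4 | C5 B4 F#4 D4 C4 | F#4 E4 B3 G3 F#3
Each cell is the previous one down a 5th — so the unit is 5 notes.

5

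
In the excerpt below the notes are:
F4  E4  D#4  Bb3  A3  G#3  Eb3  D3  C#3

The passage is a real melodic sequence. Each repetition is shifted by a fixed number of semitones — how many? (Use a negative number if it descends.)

-7

Taking 3-note groups, the heads are F4, Bb3, Eb3: the pattern moves down a 5th.
F4→Bb3 is 58 − 65 = -7 semitones.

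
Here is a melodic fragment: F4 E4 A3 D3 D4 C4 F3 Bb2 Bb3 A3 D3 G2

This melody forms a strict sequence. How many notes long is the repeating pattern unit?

4

There are 12 notes; a 4-note unit gives 3 cells:
F4 E4 A3 D3 | D4 C4 F3 Bb2 | Bb3 A3 D3 G2
Every group is a transposition down a 3rd of the one before; no shorter unit works.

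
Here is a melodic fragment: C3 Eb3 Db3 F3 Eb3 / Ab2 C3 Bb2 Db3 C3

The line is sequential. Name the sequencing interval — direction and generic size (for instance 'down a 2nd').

down a 3rd

With a 5-note motive the entries are C3, Ab2, each down a 3rd from the previous.
C3 to Ab2 is down a 3rd.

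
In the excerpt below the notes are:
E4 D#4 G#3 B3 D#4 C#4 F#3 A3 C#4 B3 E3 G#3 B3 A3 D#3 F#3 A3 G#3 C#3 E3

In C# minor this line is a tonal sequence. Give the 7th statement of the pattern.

F#3 E3 A2 C#3

The 4-note cells begin on E4, D#4, C#4, B3, A3 — each down a 2nd from the last.
Continuing the starts: G#3 → F#3.
From F#3 the diatonic shape gives F#3 E3 A2 C#3.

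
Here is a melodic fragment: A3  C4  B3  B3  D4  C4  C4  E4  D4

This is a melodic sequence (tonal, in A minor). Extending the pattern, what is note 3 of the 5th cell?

F4

With 3-note cells, note 3 of each statement runs B3, C4, D4.
Each moves up a 2nd. Continuing: E4 → F4.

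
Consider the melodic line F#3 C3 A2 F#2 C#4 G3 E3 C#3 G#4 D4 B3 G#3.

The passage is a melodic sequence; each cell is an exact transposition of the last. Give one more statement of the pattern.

Taking 4-note groups, the heads are F#3, C#4, G#4: the pattern moves up a 5th.
From D#5 the exact shape gives D#5 A4 F#4 D#4.

D#5 A4 F#4 D#4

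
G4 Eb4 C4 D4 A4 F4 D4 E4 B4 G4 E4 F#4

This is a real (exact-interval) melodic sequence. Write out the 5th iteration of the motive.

D#5 B4 G#4 A#4

Unit = 4 notes; the statements start on G4, A4, B4, moving up a 2nd each time.
Continuing the starts: C#5 → D#5.
From D#5 the exact shape gives D#5 B4 G#4 A#4.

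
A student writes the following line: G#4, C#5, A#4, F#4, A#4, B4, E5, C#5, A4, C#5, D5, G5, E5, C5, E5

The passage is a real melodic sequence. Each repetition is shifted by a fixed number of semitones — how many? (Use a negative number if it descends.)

Unit = 5 notes; the statements start on G#4, B4, D5, moving up a 3rd each time.
Counting half-steps from G#4 to B4: 3.

3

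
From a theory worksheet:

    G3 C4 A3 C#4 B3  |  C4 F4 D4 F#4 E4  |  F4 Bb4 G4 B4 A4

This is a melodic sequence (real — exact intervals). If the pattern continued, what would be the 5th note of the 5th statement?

Grouping in 5s, the 5th note of each cell is B3, E4, A4.
Carrying that up a 4th forward: D5 → G5.

G5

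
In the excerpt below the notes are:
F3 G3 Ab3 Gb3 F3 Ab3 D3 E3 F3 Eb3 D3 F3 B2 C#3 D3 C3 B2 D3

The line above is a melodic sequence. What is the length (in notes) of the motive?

6

18 notes total. Splitting into 3 groups of 6:
F3 G3 Ab3 Gb3 F3 Ab3 | D3 E3 F3 Eb3 D3 F3 | B2 C#3 D3 C3 B2 D3
Every group is a transposition down a 3rd of the one before; no shorter unit works.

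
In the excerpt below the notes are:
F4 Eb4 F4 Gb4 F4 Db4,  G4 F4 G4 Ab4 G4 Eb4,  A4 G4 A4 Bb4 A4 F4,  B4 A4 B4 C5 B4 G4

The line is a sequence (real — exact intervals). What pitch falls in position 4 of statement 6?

The unit is 6 notes. Position-4 pitches of the 4 shown cells: Gb4, Ab4, Bb4, C5.
Extending up a 2nd: D5 → E5.

E5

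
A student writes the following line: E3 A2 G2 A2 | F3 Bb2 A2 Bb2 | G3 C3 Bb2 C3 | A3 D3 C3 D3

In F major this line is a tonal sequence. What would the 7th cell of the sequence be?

The 4-note cells begin on E3, F3, G3, A3 — each up a 2nd from the last.
Continuing the starts: Bb3 → C4 → D4.
So cell 7 is D4 G3 F3 G3.

D4 G3 F3 G3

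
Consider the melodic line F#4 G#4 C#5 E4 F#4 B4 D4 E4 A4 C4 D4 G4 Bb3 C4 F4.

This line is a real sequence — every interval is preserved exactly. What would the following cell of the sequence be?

The 3-note cells begin on F#4, E4, D4, C4, Bb3 — each down a 2nd from the last.
So cell 6 is Ab3 Bb3 Eb4.

Ab3 Bb3 Eb4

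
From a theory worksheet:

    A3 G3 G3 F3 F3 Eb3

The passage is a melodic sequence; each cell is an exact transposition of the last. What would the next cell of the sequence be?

Taking 2-note groups, the heads are A3, G3, F3: the pattern moves down a 2nd.
From Eb3 the exact shape gives Eb3 Db3.

Eb3 Db3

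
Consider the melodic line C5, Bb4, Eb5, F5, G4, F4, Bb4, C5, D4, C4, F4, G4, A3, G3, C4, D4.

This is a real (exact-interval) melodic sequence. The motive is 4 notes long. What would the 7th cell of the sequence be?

F#2 E2 A2 B2

Taking 4-note groups, the heads are C5, G4, D4, A3: the pattern moves down a 4th.
Carrying on: E3 → B2 → F#2.
So cell 7 is F#2 E2 A2 B2.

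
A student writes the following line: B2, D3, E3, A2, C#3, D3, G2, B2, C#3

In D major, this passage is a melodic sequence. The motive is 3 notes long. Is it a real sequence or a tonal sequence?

Every note is diatonic to D major.
Cell 1 has +3 semitones from note 1 to 2, but cell 2 has +4 — the interval quality changes while the contour stays the same, which is the hallmark of a tonal sequence.

tonal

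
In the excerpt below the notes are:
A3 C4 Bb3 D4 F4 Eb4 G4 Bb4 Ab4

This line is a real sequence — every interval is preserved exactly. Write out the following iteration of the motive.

Unit = 3 notes; the statements start on A3, D4, G4, moving up a 4th each time.
So cell 4 is C5 Eb5 Db5.

C5 Eb5 Db5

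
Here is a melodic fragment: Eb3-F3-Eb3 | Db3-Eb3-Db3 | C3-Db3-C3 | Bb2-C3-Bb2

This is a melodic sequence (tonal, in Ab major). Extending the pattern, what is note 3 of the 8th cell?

Eb2

The unit is 3 notes. Position-3 pitches of the 4 shown cells: Eb3, Db3, C3, Bb2.
Each moves down a 2nd. Continuing: Ab2 → G2 → F2 → Eb2.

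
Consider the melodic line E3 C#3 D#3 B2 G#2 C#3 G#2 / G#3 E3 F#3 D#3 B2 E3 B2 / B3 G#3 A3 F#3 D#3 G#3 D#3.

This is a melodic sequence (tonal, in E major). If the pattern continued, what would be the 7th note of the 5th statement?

A3

Grouping in 7s, the 7th note of each cell is G#2, B2, D#3.
Each moves up a 3rd. Continuing: F#3 → A3.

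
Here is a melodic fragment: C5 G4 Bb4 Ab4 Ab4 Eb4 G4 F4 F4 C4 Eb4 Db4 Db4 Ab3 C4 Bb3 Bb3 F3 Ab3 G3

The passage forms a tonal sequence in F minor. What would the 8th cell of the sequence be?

C3 G2 Bb2 Ab2

Taking 4-note groups, the heads are C5, Ab4, F4, Db4, Bb3: the pattern moves down a 3rd.
Extending down a 3rd: G3 → Eb3 → C3.
Statement 8 starts on C3 and keeps the same diatonic contour: C3 G2 Bb2 Ab2.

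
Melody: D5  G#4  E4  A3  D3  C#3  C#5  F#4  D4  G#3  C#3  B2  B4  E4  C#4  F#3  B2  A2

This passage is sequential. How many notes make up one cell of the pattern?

There are 18 notes; a 6-note unit gives 3 cells:
D5 G#4 E4 A3 D3 C#3 | C#5 F#4 D4 G#3 C#3 B2 | B4 E4 C#4 F#3 B2 A2
Each cell is the previous one down a 2nd — so the unit is 6 notes.

6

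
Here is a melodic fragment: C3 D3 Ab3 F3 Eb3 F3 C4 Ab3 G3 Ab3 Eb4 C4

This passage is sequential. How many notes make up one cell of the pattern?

4

Try groups of 4 (3 cells in 12 notes):
C3 D3 Ab3 F3 | Eb3 F3 C4 Ab3 | G3 Ab3 Eb4 C4
Each cell is the previous one up a 3rd — so the unit is 4 notes.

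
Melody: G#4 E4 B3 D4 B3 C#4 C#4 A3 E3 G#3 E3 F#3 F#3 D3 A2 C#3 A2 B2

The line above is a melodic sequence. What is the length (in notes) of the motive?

There are 18 notes; a 6-note unit gives 3 cells:
G#4 E4 B3 D4 B3 C#4 | C#4 A3 E3 G#3 E3 F#3 | F#3 D3 A2 C#3 A2 B2
Every group is a transposition down a 5th of the one before; no shorter unit works.

6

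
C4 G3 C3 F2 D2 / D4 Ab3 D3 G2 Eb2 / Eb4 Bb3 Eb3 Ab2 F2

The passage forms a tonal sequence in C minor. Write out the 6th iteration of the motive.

With a 5-note motive the entries are C4, D4, Eb4, each up a 2nd from the previous.
Carrying on: F4 → G4 → Ab4.
So cell 6 is Ab4 Eb4 Ab3 D3 Bb2.

Ab4 Eb4 Ab3 D3 Bb2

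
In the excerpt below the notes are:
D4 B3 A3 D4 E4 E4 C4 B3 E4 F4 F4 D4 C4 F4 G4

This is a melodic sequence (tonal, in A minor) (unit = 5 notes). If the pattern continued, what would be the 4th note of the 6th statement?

With 5-note cells, note 4 of each statement runs D4, E4, F4.
Carrying that up a 2nd forward: G4 → A4 → B4.

B4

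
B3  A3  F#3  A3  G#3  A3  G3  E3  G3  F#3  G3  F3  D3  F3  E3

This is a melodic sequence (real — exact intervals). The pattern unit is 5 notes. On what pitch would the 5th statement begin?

Eb3

With a 5-note motive the entries are B3, A3, G3, each down a 2nd from the previous.
Continuing: F3 → Eb3. Statement 5 starts on Eb3.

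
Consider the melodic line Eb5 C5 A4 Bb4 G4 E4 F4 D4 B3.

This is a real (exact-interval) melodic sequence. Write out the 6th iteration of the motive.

Taking 3-note groups, the heads are Eb5, Bb4, F4: the pattern moves down a 4th.
Carrying on: C4 → G3 → D3.
From D3 the exact shape gives D3 B2 G#2.

D3 B2 G#2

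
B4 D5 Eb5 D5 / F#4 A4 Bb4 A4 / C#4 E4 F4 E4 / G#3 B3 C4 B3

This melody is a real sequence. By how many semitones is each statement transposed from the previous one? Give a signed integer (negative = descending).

Unit = 4 notes; the statements start on B4, F#4, C#4, G#3, moving down a 4th each time.
B4 to F#4 spans -5 semitones.

-5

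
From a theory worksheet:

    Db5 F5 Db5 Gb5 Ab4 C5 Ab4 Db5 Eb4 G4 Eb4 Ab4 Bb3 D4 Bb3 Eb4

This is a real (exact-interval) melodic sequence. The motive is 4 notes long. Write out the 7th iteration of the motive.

With a 4-note motive the entries are Db5, Ab4, Eb4, Bb3, each down a 4th from the previous.
Extending down a 4th: F3 → C3 → G2.
Statement 7 starts on G2 and keeps the same exact contour: G2 B2 G2 C3.

G2 B2 G2 C3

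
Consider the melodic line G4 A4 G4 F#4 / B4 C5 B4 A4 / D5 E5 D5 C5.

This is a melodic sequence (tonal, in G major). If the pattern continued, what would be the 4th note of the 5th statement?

G5

The unit is 4 notes. Position-4 pitches of the 3 shown cells: F#4, A4, C5.
Extending up a 3rd: E5 → G5.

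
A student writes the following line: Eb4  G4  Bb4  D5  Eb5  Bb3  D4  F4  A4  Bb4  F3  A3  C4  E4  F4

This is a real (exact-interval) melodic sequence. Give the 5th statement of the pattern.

G2 B2 D3 F#3 G3

Taking 5-note groups, the heads are Eb4, Bb3, F3: the pattern moves down a 4th.
Continuing the starts: C3 → G2.
So cell 5 is G2 B2 D3 F#3 G3.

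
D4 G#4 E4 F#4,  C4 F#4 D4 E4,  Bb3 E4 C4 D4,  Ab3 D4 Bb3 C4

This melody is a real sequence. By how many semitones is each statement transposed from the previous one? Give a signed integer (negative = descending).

-2

Taking 4-note groups, the heads are D4, C4, Bb3, Ab3: the pattern moves down a 2nd.
D4 to C4 spans -2 semitones.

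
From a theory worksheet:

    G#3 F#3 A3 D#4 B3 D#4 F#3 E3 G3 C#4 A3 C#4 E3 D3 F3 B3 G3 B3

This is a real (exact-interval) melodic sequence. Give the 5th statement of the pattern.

C3 Bb2 Db3 G3 Eb3 G3

With a 6-note motive the entries are G#3, F#3, E3, each down a 2nd from the previous.
Continuing the starts: D3 → C3.
Statement 5 starts on C3 and keeps the same exact contour: C3 Bb2 Db3 G3 Eb3 G3.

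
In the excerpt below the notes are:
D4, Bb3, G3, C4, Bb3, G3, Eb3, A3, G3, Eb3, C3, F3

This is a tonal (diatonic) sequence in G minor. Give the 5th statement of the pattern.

With a 4-note motive the entries are D4, Bb3, G3, each down a 3rd from the previous.
Extending down a 3rd: Eb3 → C3.
So cell 5 is C3 A2 F2 Bb2.

C3 A2 F2 Bb2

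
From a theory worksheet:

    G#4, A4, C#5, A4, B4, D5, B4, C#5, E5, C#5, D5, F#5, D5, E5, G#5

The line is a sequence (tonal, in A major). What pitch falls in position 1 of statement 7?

F#5

The unit is 3 notes. Position-1 pitches of the 5 shown cells: G#4, A4, B4, C#5, D5.
Each moves up a 2nd. Continuing: E5 → F#5.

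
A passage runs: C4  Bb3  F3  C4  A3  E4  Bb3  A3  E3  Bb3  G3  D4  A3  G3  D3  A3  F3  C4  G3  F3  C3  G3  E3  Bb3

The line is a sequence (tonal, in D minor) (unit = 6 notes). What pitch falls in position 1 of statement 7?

D3

The unit is 6 notes. Position-1 pitches of the 4 shown cells: C4, Bb3, A3, G3.
Carrying that down a 2nd forward: F3 → E3 → D3.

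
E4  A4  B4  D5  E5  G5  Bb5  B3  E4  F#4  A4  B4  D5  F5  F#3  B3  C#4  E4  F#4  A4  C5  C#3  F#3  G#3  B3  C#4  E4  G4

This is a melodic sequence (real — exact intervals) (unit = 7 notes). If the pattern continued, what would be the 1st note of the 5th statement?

The unit is 7 notes. Position-1 pitches of the 4 shown cells: E4, B3, F#3, C#3.
One more down a 4th gives G#2.

G#2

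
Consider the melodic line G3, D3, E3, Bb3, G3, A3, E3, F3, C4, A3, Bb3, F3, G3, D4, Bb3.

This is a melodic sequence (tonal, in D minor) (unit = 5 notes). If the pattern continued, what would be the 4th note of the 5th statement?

With 5-note cells, note 4 of each statement runs Bb3, C4, D4.
Carrying that up a 2nd forward: E4 → F4.

F4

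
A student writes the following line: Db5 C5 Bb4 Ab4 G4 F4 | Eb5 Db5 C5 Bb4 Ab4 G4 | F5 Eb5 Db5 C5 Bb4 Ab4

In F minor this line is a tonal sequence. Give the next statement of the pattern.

G5 F5 Eb5 Db5 C5 Bb4

With a 6-note motive the entries are Db5, Eb5, F5, each up a 2nd from the previous.
From G5 the diatonic shape gives G5 F5 Eb5 Db5 C5 Bb4.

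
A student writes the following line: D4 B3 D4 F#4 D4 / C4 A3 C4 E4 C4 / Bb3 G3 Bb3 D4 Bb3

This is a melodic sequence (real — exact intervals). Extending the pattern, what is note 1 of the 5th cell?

Gb3

With 5-note cells, note 1 of each statement runs D4, C4, Bb3.
Carrying that down a 2nd forward: Ab3 → Gb3.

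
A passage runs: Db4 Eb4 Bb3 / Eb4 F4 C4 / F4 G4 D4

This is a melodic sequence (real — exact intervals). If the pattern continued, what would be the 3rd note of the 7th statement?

A#4

With 3-note cells, note 3 of each statement runs Bb3, C4, D4.
Extending up a 2nd: E4 → F#4 → G#4 → A#4.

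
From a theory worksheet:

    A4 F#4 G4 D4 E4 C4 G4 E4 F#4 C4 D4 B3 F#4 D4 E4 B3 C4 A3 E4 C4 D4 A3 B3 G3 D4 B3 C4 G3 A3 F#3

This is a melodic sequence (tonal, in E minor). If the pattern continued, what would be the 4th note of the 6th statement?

The unit is 6 notes. Position-4 pitches of the 5 shown cells: D4, C4, B3, A3, G3.
Each moves down a 2nd; the next is F#3.

F#3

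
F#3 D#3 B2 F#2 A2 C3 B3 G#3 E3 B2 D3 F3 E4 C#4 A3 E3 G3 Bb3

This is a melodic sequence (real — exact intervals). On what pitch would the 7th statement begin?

C6

Unit = 6 notes; the statements start on F#3, B3, E4, moving up a 4th each time.
Extending the heads up a 4th: A4 → D5 → G5 → C6.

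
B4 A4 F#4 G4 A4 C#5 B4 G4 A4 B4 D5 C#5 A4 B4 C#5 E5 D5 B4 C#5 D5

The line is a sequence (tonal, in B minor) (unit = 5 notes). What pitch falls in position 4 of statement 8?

The unit is 5 notes. Position-4 pitches of the 4 shown cells: G4, A4, B4, C#5.
Extending up a 2nd: D5 → E5 → F#5 → G5.

G5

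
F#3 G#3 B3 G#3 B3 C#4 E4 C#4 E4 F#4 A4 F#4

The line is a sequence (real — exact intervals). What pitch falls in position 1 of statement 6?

G5

Grouping in 4s, the 1st note of each cell is F#3, B3, E4.
Carrying that up a 4th forward: A4 → D5 → G5.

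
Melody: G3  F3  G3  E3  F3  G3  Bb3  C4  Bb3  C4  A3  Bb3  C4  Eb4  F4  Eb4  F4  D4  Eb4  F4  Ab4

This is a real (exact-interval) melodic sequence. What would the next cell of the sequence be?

Bb4 Ab4 Bb4 G4 Ab4 Bb4 Db5

Taking 7-note groups, the heads are G3, C4, F4: the pattern moves up a 4th.
From Bb4 the exact shape gives Bb4 Ab4 Bb4 G4 Ab4 Bb4 Db5.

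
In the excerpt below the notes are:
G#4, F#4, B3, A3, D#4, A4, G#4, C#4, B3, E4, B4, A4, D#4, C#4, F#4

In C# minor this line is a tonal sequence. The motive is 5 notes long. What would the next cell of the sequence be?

With a 5-note motive the entries are G#4, A4, B4, each up a 2nd from the previous.
So cell 4 is C#5 B4 E4 D#4 G#4.

C#5 B4 E4 D#4 G#4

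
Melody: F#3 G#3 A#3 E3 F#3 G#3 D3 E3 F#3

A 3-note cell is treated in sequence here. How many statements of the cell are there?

9 notes in groups of 3 gives 9/3 = 3 statements.
Starts: F#3, E3, D3 — each down a 2nd.

3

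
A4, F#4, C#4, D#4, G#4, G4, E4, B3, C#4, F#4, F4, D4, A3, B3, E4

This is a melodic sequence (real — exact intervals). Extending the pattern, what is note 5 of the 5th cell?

Grouping in 5s, the 5th note of each cell is G#4, F#4, E4.
Each moves down a 2nd. Continuing: D4 → C4.

C4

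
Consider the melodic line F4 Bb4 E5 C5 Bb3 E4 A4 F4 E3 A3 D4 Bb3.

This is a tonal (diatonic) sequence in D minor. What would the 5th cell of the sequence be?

D2 G2 C3 A2

Unit = 4 notes; the statements start on F4, Bb3, E3, moving down a 5th each time.
Continuing the starts: A2 → D2.
So cell 5 is D2 G2 C3 A2.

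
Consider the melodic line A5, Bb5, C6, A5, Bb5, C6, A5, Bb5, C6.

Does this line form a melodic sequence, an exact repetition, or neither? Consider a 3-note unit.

repetition

Each 3-note cell is identical (A5 Bb5 C6), restated at the same pitch.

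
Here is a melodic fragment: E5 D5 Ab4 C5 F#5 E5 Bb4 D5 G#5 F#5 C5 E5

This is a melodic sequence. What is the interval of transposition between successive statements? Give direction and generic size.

up a 2nd

The 4-note cells begin on E5, F#5, G#5 — each up a 2nd from the last.
E5 to F#5 is up a 2nd.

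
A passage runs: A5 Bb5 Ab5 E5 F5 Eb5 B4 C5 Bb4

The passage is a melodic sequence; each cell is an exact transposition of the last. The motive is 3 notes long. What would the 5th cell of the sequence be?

Unit = 3 notes; the statements start on A5, E5, B4, moving down a 4th each time.
Carrying on: F#4 → C#4.
So cell 5 is C#4 D4 C4.

C#4 D4 C4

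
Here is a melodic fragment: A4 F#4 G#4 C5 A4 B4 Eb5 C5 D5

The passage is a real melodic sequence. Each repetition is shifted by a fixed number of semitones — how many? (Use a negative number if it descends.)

Taking 3-note groups, the heads are A4, C5, Eb5: the pattern moves up a 3rd.
A4 to C5 spans +3 semitones.

3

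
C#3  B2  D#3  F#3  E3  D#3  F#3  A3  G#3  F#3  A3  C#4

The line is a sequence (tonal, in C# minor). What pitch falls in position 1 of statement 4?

With 4-note cells, note 1 of each statement runs C#3, E3, G#3.
Each moves up a 3rd; the next is B3.

B3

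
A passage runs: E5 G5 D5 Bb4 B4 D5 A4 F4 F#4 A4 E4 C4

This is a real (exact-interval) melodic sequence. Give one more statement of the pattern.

Unit = 4 notes; the statements start on E5, B4, F#4, moving down a 4th each time.
From C#4 the exact shape gives C#4 E4 B3 G3.

C#4 E4 B3 G3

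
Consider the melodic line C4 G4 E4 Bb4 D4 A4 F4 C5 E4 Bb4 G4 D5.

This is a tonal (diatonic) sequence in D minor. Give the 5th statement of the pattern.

Unit = 4 notes; the statements start on C4, D4, E4, moving up a 2nd each time.
Continuing the starts: F4 → G4.
From G4 the diatonic shape gives G4 D5 Bb4 F5.

G4 D5 Bb4 F5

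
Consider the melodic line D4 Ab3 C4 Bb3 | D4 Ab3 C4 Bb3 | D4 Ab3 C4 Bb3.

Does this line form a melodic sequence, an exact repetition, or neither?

repetition

Each 4-note cell is identical (D4 Ab3 C4 Bb3), restated at the same pitch.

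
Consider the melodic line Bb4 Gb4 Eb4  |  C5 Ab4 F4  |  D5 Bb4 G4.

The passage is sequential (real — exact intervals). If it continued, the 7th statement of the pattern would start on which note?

With a 3-note motive the entries are Bb4, C5, D5, each up a 2nd from the previous.
Extending the heads up a 2nd: E5 → F#5 → G#5 → A#5.

A#5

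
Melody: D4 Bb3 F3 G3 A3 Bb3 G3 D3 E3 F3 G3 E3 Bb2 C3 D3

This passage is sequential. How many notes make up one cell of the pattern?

There are 15 notes; a 5-note unit gives 3 cells:
D4 Bb3 F3 G3 A3 | Bb3 G3 D3 E3 F3 | G3 E3 Bb2 C3 D3
That's a consistent down a 3rd shift per cell, and no other grouping gives one.

5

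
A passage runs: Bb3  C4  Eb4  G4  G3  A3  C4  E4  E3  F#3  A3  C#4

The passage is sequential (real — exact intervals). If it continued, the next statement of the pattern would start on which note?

C#3

Taking 4-note groups, the heads are Bb3, G3, E3: the pattern moves down a 3rd.
The next head, down a 3rd from E3, is C#3.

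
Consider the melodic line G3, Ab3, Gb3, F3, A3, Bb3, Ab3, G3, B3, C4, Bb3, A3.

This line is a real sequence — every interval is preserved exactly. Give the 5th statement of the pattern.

Taking 4-note groups, the heads are G3, A3, B3: the pattern moves up a 2nd.
Extending up a 2nd: C#4 → D#4.
Statement 5 starts on D#4 and keeps the same exact contour: D#4 E4 D4 C#4.

D#4 E4 D4 C#4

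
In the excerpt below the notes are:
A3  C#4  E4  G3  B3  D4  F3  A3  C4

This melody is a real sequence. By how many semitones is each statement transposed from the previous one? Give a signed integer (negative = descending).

Unit = 3 notes; the statements start on A3, G3, F3, moving down a 2nd each time.
Counting half-steps from A3 to G3: -2.

-2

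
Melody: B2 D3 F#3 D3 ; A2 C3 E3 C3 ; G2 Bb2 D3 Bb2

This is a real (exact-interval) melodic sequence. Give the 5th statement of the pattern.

Unit = 4 notes; the statements start on B2, A2, G2, moving down a 2nd each time.
Continuing the starts: F2 → Eb2.
From Eb2 the exact shape gives Eb2 Gb2 Bb2 Gb2.

Eb2 Gb2 Bb2 Gb2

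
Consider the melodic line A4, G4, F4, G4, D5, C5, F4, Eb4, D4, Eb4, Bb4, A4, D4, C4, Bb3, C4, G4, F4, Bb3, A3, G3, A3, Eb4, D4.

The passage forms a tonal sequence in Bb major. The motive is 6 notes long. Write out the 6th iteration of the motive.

Eb3 D3 C3 D3 A3 G3

Unit = 6 notes; the statements start on A4, F4, D4, Bb3, moving down a 3rd each time.
Carrying on: G3 → Eb3.
So cell 6 is Eb3 D3 C3 D3 A3 G3.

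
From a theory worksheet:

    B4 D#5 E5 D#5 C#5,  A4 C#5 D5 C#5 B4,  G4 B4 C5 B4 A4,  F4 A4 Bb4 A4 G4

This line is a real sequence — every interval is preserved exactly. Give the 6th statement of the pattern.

Db4 F4 Gb4 F4 Eb4

The 5-note cells begin on B4, A4, G4, F4 — each down a 2nd from the last.
Extending down a 2nd: Eb4 → Db4.
From Db4 the exact shape gives Db4 F4 Gb4 F4 Eb4.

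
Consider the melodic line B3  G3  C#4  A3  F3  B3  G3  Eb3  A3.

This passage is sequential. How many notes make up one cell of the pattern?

9 notes total. Splitting into 3 groups of 3:
B3 G3 C#4 | A3 F3 B3 | G3 Eb3 A3
Every group is a transposition down a 2nd of the one before; no shorter unit works.

3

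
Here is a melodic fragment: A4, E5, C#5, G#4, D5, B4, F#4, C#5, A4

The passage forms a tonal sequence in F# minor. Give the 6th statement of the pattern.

C#4 G#4 E4

The 3-note cells begin on A4, G#4, F#4 — each down a 2nd from the last.
Continuing the starts: E4 → D4 → C#4.
From C#4 the diatonic shape gives C#4 G#4 E4.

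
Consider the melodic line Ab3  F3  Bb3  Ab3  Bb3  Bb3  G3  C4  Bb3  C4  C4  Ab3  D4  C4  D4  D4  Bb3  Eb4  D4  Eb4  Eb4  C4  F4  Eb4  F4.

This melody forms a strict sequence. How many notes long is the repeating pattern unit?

There are 25 notes; a 5-note unit gives 5 cells:
Ab3 F3 Bb3 Ab3 Bb3 | Bb3 G3 C4 Bb3 C4 | C4 Ab3 D4 C4 D4 | D4 Bb3 Eb4 D4 Eb4 | Eb4 C4 F4 Eb4 F4
Every group is a transposition up a 2nd of the one before; no shorter unit works.

5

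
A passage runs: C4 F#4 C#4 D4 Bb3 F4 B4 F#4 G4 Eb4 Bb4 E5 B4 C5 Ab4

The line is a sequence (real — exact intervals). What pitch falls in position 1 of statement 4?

The unit is 5 notes. Position-1 pitches of the 3 shown cells: C4, F4, Bb4.
From Bb4, up a 4th gives Eb5.

Eb5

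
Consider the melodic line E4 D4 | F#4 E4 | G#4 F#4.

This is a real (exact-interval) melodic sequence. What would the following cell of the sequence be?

Taking 2-note groups, the heads are E4, F#4, G#4: the pattern moves up a 2nd.
From A#4 the exact shape gives A#4 G#4.

A#4 G#4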